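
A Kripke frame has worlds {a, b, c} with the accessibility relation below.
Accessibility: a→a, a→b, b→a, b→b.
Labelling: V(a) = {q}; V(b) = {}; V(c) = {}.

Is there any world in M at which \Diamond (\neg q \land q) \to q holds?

Recall that \Diamond ψ holds at a world iff ψ holds at some accessible world.
Let φ = \Diamond (\neg q \land q) \to q. Evaluate φ at each world:
  a (successors {a, b}): φ is true.
  b (successors {a, b}): φ is true.
  c (successors ∅): φ is true.
Detail at a (witness):
  At a: \Diamond (\neg q \land q) is false, q is true, so \Diamond (\neg q \land q) \to q is true.
    At a: \Diamond (\neg q \land q) requires \neg q \land q at some successor in {a, b}.
      At a: \neg q \land q is false.
      At b: \neg q \land q is false.
    So \Diamond (\neg q \land q) is false at a.

Yes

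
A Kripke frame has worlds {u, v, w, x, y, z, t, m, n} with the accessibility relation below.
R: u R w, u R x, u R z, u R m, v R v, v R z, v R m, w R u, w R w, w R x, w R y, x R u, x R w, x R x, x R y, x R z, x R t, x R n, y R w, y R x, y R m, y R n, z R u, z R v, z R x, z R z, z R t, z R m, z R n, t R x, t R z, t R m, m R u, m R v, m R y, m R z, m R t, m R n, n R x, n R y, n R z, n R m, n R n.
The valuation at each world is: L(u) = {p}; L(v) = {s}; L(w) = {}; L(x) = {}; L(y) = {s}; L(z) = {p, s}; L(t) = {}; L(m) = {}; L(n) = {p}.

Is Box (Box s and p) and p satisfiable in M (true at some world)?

No

Let φ = Box (Box s and p) and p. Evaluate φ at each world:
  u (successors {w, x, z, m}): φ is false.
  v (successors {v, z, m}): φ is false.
  w (successors {u, w, x, y}): φ is false.
  x (successors {u, w, x, y, z, t, n}): φ is false.
  y (successors {w, x, m, n}): φ is false.
  z (successors {u, v, x, z, t, m, n}): φ is false.
  t (successors {x, z, m}): φ is false.
  m (successors {u, v, y, z, t, n}): φ is false.
  n (successors {x, y, z, m, n}): φ is false.
For instance, at t:
  At t: Box (Box s and p) is false, p is false, so Box (Box s and p) and p is false.
    At t: Box (Box s and p) requires Box s and p at every successor {x, z, m}.
      Box s and p fails at x, so Box (Box s and p) is false at t.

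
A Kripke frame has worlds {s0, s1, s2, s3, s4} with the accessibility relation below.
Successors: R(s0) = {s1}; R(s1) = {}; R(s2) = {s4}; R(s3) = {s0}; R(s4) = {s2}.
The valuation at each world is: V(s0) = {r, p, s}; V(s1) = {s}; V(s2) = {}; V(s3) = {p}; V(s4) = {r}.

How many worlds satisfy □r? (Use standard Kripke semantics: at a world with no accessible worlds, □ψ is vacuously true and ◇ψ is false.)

3

Recall that □ψ holds at a world iff ψ holds at every accessible world, and ◇ψ holds iff ψ holds at some accessible world.
Let φ = □r. Evaluate φ at each world:
  s0 (successors {s1}): φ is false.
  s1 (successors ∅): φ is true.
  s2 (successors {s4}): φ is true.
  s3 (successors {s0}): φ is true.
  s4 (successors {s2}): φ is false.
For instance, at s3:
  At s3: □r requires r at every successor {s0}.
    At s0: r is true.
  So □r is true at s3.
Satisfying worlds: {s1, s2, s3}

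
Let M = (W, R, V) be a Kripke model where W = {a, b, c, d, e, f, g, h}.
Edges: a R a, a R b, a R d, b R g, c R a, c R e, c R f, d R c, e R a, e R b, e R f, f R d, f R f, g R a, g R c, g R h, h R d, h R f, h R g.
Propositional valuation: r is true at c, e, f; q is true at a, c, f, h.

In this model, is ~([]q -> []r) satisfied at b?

No

At b: []q -> []r is true, so ~([]q -> []r) is false.
  At b: []q is false, []r is false, so []q -> []r is true.
    At b: []q requires q at every successor {g}.
      q fails at g, so []q is false at b.
    At b: []r requires r at every successor {g}.
      r fails at g, so []r is false at b.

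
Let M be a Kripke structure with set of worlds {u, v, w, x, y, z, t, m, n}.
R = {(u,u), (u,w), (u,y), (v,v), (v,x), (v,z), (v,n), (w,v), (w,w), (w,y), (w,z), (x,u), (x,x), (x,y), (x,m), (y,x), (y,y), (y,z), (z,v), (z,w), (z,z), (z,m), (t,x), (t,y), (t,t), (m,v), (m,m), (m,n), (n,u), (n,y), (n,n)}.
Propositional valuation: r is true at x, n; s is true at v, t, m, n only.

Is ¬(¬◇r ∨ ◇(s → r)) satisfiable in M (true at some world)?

No

Let φ = ¬(¬◇r ∨ ◇(s → r)). Evaluate φ at each world:
  u (successors {u, w, y}): φ is false.
  v (successors {v, x, z, n}): φ is false.
  w (successors {v, w, y, z}): φ is false.
  x (successors {u, x, y, m}): φ is false.
  y (successors {x, y, z}): φ is false.
  z (successors {v, w, z, m}): φ is false.
  t (successors {x, y, t}): φ is false.
  m (successors {v, m, n}): φ is false.
  n (successors {u, y, n}): φ is false.
For instance, at y:
  At y: ¬◇r ∨ ◇(s → r) is true, so ¬(¬◇r ∨ ◇(s → r)) is false.
    At y: ¬◇r is false, ◇(s → r) is true, so ¬◇r ∨ ◇(s → r) is true.
      At y: ◇r is true, so ¬◇r is false.
      At y: ◇(s → r) requires s → r at some successor in {x, y, z}.
        s → r holds at x, so ◇(s → r) is true at y.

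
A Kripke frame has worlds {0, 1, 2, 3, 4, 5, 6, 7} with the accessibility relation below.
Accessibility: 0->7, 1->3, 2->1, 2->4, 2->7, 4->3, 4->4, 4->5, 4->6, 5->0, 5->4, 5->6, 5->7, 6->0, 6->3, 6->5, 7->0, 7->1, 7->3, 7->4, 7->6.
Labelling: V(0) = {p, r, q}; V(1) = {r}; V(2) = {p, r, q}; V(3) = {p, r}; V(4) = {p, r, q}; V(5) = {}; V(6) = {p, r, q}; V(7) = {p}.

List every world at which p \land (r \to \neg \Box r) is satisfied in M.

Let φ = p \land (r \to \neg \Box r). Evaluate φ at each world:
  0 (successors {7}): φ is true.
  1 (successors {3}): φ is false.
  2 (successors {1, 4, 7}): φ is true.
  3 (successors ∅): φ is false.
  4 (successors {3, 4, 5, 6}): φ is true.
  5 (successors {0, 4, 6, 7}): φ is false.
  6 (successors {0, 3, 5}): φ is true.
  7 (successors {0, 1, 3, 4, 6}): φ is true.
For instance, at 7:
  At 7: p is true, r \to \neg \Box r is true, so p \land (r \to \neg \Box r) is true.
    At 7: r is false, \neg \Box r is false, so r \to \neg \Box r is true.
      At 7: \Box r is true, so \neg \Box r is false.
Satisfying worlds: {0, 2, 4, 6, 7}

0, 2, 4, 6, 7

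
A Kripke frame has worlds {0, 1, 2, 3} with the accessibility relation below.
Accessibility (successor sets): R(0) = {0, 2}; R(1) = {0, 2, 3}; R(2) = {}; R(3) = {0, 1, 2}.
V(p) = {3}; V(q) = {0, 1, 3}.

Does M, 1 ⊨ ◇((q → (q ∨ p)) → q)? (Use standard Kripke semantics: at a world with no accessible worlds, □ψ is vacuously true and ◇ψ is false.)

At 1: ◇((q → (q ∨ p)) → q) requires (q → (q ∨ p)) → q at some successor in {0, 2, 3}.
  (q → (q ∨ p)) → q holds at 0, so ◇((q → (q ∨ p)) → q) is true at 1.

Yes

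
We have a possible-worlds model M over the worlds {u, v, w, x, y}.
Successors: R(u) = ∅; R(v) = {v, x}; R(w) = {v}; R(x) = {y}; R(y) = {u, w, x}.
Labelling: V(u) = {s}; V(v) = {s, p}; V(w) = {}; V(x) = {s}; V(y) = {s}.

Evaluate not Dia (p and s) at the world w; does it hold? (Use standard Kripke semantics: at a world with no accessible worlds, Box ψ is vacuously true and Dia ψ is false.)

Recall that Dia ψ holds at a world iff ψ holds at some accessible world.
At w: Dia (p and s) is true, so not Dia (p and s) is false.
  At w: Dia (p and s) requires p and s at some successor in {v}.
    p and s holds at v, so Dia (p and s) is true at w.

No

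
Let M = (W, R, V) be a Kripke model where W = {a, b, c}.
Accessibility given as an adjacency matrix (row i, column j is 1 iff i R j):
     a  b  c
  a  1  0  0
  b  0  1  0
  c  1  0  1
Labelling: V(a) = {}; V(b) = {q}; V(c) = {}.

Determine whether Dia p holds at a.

At a: Dia p requires p at some successor in {a}.
  At a: p is false.
So Dia p is false at a.

No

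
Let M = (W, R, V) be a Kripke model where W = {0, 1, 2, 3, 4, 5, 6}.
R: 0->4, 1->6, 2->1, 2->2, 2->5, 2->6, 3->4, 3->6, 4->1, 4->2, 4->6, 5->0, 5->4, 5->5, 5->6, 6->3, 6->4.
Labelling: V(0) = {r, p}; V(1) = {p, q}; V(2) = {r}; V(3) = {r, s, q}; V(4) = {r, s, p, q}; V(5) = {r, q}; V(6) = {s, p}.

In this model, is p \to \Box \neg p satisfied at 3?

Recall that \Box ψ holds at a world iff ψ holds at every accessible world, and \Diamond ψ holds iff ψ holds at some accessible world.
At 3: p is false, \Box \neg p is false, so p \to \Box \neg p is true.
  At 3: \Box \neg p requires \neg p at every successor {4, 6}.
    \neg p fails at 4, so \Box \neg p is false at 3.

Yes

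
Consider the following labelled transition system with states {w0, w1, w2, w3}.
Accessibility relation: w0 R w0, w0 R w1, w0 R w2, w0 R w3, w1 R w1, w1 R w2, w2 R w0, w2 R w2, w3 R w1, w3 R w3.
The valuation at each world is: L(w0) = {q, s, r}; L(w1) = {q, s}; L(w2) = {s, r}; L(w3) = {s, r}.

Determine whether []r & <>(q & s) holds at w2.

Yes

At w2: []r is true, <>(q & s) is true, so []r & <>(q & s) is true.
  At w2: []r requires r at every successor {w0, w2}.
    At w0: r is true.
    At w2: r is true.
  So []r is true at w2.
  At w2: <>(q & s) requires q & s at some successor in {w0, w2}.
    q & s holds at w0, so <>(q & s) is true at w2.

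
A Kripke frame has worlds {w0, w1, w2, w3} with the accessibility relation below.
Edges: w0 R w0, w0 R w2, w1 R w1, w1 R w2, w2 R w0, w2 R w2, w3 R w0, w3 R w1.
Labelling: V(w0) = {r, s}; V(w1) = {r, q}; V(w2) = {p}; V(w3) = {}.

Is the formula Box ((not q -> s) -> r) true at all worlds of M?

Let φ = Box ((not q -> s) -> r). Evaluate φ at each world:
  w0 (successors {w0, w2}): φ is true.
  w1 (successors {w1, w2}): φ is true.
  w2 (successors {w0, w2}): φ is true.
  w3 (successors {w0, w1}): φ is true.
For instance, at w0:
  At w0: Box ((not q -> s) -> r) requires (not q -> s) -> r at every successor {w0, w2}.
    At w0: (not q -> s) -> r is true.
    At w2: (not q -> s) -> r is true.
  So Box ((not q -> s) -> r) is true at w0.

Yes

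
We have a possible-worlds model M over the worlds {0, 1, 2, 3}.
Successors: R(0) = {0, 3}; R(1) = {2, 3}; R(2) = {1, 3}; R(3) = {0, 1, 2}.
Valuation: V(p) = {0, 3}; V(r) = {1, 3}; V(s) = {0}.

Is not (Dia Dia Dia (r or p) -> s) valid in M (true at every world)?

Recall that Dia ψ holds at a world iff ψ holds at some accessible world.
Let φ = not (Dia Dia Dia (r or p) -> s). Evaluate φ at each world:
  0 (successors {0, 3}): φ is false.
  1 (successors {2, 3}): φ is true.
  2 (successors {1, 3}): φ is true.
  3 (successors {0, 1, 2}): φ is true.
Detail at 0 (counterexample):
  At 0: Dia Dia Dia (r or p) -> s is true, so not (Dia Dia Dia (r or p) -> s) is false.
    At 0: Dia Dia Dia (r or p) is true, s is true, so Dia Dia Dia (r or p) -> s is true.
      At 0: Dia Dia Dia (r or p) requires Dia Dia (r or p) at some successor in {0, 3}.
        Dia Dia (r or p) holds at 0, so Dia Dia Dia (r or p) is true at 0.

No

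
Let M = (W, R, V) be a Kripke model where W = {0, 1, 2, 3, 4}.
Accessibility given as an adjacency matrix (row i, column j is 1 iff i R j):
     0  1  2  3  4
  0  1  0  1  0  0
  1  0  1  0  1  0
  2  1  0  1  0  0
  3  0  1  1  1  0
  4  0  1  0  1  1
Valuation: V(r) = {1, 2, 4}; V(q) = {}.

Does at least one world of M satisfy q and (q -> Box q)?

No

Let φ = q and (q -> Box q). Evaluate φ at each world:
  0 (successors {0, 2}): φ is false.
  1 (successors {1, 3}): φ is false.
  2 (successors {0, 2}): φ is false.
  3 (successors {1, 2, 3}): φ is false.
  4 (successors {1, 3, 4}): φ is false.
For instance, at 1:
  At 1: q is false, q -> Box q is true, so q and (q -> Box q) is false.
    At 1: q is false, Box q is false, so q -> Box q is true.
      At 1: Box q requires q at every successor {1, 3}.
        q fails at 1, so Box q is false at 1.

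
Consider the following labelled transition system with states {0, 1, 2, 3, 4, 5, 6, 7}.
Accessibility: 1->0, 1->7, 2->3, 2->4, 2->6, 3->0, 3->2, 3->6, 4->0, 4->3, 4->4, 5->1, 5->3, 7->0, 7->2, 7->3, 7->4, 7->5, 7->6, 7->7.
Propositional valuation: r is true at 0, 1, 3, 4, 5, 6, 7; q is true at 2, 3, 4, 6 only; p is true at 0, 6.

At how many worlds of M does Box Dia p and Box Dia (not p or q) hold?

Let φ = Box Dia p and Box Dia (not p or q). Evaluate φ at each world:
  0 (successors ∅): φ is true.
  1 (successors {0, 7}): φ is false.
  2 (successors {3, 4, 6}): φ is false.
  3 (successors {0, 2, 6}): φ is false.
  4 (successors {0, 3, 4}): φ is false.
  5 (successors {1, 3}): φ is true.
  6 (successors ∅): φ is true.
  7 (successors {0, 2, 3, 4, 5, 6, 7}): φ is false.
For instance, at 5:
  At 5: Box Dia p is true, Box Dia (not p or q) is true, so Box Dia p and Box Dia (not p or q) is true.
    At 5: Box Dia p requires Dia p at every successor {1, 3}.
      At 1: Dia p is true.
      At 3: Dia p is true.
    So Box Dia p is true at 5.
    At 5: Box Dia (not p or q) requires Dia (not p or q) at every successor {1, 3}.
      At 1: Dia (not p or q) is true.
      At 3: Dia (not p or q) is true.
    So Box Dia (not p or q) is true at 5.
Satisfying worlds: {0, 5, 6}

3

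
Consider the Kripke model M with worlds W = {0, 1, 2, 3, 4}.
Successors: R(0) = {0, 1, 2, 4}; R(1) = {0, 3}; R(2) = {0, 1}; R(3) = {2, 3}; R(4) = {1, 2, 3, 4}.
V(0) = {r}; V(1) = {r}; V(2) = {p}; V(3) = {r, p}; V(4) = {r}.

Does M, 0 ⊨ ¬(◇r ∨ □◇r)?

No

At 0: ◇r ∨ □◇r is true, so ¬(◇r ∨ □◇r) is false.
  At 0: ◇r is true, □◇r is true, so ◇r ∨ □◇r is true.
    At 0: ◇r requires r at some successor in {0, 1, 2, 4}.
      r holds at 0, so ◇r is true at 0.
    At 0: □◇r requires ◇r at every successor {0, 1, 2, 4}.
      At 0: ◇r is true.
      At 1: ◇r is true.
      At 2: ◇r is true.
      At 4: ◇r is true.
    So □◇r is true at 0.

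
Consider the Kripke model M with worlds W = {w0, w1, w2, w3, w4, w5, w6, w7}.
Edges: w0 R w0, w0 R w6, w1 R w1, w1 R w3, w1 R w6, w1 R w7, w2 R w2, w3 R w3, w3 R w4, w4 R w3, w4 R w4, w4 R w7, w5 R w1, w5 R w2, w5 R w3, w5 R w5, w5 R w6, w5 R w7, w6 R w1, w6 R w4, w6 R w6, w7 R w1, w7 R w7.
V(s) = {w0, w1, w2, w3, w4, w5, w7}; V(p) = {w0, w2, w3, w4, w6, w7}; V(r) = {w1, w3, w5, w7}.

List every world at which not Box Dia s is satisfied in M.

none

Let φ = not Box Dia s. Evaluate φ at each world:
  w0 (successors {w0, w6}): φ is false.
  w1 (successors {w1, w3, w6, w7}): φ is false.
  w2 (successors {w2}): φ is false.
  w3 (successors {w3, w4}): φ is false.
  w4 (successors {w3, w4, w7}): φ is false.
  w5 (successors {w1, w2, w3, w5, w6, w7}): φ is false.
  w6 (successors {w1, w4, w6}): φ is false.
  w7 (successors {w1, w7}): φ is false.
For instance, at w6:
  At w6: Box Dia s is true, so not Box Dia s is false.
    At w6: Box Dia s requires Dia s at every successor {w1, w4, w6}.
      At w1: Dia s is true.
      At w4: Dia s is true.
      At w6: Dia s is true.
    So Box Dia s is true at w6.
Satisfying worlds: none.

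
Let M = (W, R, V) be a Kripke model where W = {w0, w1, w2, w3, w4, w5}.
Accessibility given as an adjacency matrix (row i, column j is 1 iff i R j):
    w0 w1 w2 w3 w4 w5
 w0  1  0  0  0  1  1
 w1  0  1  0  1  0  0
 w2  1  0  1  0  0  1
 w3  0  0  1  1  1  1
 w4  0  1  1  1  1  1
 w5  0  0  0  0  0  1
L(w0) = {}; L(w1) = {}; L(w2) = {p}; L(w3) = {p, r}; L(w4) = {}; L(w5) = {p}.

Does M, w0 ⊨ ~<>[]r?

At w0: <>[]r is false, so ~<>[]r is true.
  At w0: <>[]r requires []r at some successor in {w0, w4, w5}.
    At w0: []r is false.
    At w4: []r is false.
    At w5: []r is false.
  So <>[]r is false at w0.

Yes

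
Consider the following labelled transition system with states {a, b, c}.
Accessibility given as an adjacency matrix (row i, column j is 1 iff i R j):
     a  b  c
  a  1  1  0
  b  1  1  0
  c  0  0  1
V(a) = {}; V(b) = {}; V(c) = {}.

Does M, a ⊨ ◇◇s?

At a: ◇◇s requires ◇s at some successor in {a, b}.
  At a: ◇s is false.
  At b: ◇s is false.
So ◇◇s is false at a.

No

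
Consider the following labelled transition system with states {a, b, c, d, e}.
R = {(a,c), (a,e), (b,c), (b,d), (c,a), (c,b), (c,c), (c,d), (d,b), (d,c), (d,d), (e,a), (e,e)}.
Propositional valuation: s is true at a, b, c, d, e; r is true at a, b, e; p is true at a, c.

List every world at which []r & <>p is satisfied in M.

e

Recall that []ψ holds at a world iff ψ holds at every accessible world, and <>ψ holds iff ψ holds at some accessible world.
Let φ = []r & <>p. Evaluate φ at each world:
  a (successors {c, e}): φ is false.
  b (successors {c, d}): φ is false.
  c (successors {a, b, c, d}): φ is false.
  d (successors {b, c, d}): φ is false.
  e (successors {a, e}): φ is true.
For instance, at c:
  At c: []r is false, <>p is true, so []r & <>p is false.
    At c: []r requires r at every successor {a, b, c, d}.
      r fails at c, so []r is false at c.
    At c: <>p requires p at some successor in {a, b, c, d}.
      p holds at a, so <>p is true at c.
Satisfying worlds: {e}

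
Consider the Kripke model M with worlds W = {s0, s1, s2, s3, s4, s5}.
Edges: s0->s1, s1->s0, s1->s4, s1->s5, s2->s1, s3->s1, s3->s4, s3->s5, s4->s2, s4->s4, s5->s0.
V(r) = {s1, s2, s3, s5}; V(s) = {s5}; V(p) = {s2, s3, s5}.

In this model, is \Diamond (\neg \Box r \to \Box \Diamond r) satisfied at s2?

No

At s2: \Diamond (\neg \Box r \to \Box \Diamond r) requires \neg \Box r \to \Box \Diamond r at some successor in {s1}.
  At s1: \neg \Box r \to \Box \Diamond r is false.
So \Diamond (\neg \Box r \to \Box \Diamond r) is false at s2.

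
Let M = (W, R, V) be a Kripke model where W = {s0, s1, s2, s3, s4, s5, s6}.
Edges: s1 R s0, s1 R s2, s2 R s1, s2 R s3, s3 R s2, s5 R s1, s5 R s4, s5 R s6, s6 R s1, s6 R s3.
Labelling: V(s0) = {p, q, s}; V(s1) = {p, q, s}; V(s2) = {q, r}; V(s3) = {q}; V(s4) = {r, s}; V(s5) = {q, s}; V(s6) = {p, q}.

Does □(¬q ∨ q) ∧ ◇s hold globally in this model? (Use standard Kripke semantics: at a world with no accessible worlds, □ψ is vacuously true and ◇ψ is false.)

No

Let φ = □(¬q ∨ q) ∧ ◇s. Evaluate φ at each world:
  s0 (successors ∅): φ is false.
  s1 (successors {s0, s2}): φ is true.
  s2 (successors {s1, s3}): φ is true.
  s3 (successors {s2}): φ is false.
  s4 (successors ∅): φ is false.
  s5 (successors {s1, s4, s6}): φ is true.
  s6 (successors {s1, s3}): φ is true.
Detail at s0 (counterexample):
  At s0: □(¬q ∨ q) is true, ◇s is false, so □(¬q ∨ q) ∧ ◇s is false.
    At s0: no accessible worlds, so □(¬q ∨ q) holds vacuously.
    At s0: no accessible worlds, so ◇s is false.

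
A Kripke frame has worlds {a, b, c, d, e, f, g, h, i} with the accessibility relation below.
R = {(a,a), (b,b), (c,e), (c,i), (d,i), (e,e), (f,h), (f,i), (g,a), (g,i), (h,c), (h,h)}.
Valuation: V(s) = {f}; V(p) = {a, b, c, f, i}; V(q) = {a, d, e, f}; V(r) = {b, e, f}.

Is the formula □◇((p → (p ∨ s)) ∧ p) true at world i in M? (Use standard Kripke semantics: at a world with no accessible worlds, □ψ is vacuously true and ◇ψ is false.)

At i: no accessible worlds, so □◇((p → (p ∨ s)) ∧ p) holds vacuously.

Yes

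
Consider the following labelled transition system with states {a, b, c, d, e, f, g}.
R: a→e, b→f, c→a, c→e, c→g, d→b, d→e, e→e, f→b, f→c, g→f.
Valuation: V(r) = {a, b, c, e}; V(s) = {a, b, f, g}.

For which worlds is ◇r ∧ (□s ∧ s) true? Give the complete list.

none

Let φ = ◇r ∧ (□s ∧ s). Evaluate φ at each world:
  a (successors {e}): φ is false.
  b (successors {f}): φ is false.
  c (successors {a, e, g}): φ is false.
  d (successors {b, e}): φ is false.
  e (successors {e}): φ is false.
  f (successors {b, c}): φ is false.
  g (successors {f}): φ is false.
For instance, at f:
  At f: ◇r is true, □s ∧ s is false, so ◇r ∧ (□s ∧ s) is false.
    At f: ◇r requires r at some successor in {b, c}.
      r holds at b, so ◇r is true at f.
    At f: □s is false, s is true, so □s ∧ s is false.
      At f: □s requires s at every successor {b, c}.
        s fails at c, so □s is false at f.
Satisfying worlds: none.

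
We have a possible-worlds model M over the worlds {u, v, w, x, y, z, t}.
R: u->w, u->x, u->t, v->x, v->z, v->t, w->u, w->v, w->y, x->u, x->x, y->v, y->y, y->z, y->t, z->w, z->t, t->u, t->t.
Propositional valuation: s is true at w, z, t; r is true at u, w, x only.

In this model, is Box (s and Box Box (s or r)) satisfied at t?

No

At t: Box (s and Box Box (s or r)) requires s and Box Box (s or r) at every successor {u, t}.
  s and Box Box (s or r) fails at u, so Box (s and Box Box (s or r)) is false at t.
    At u: s is false, Box Box (s or r) is false, so s and Box Box (s or r) is false.
      At u: Box Box (s or r) requires Box (s or r) at every successor {w, x, t}.
        Box (s or r) fails at w, so Box Box (s or r) is false at u.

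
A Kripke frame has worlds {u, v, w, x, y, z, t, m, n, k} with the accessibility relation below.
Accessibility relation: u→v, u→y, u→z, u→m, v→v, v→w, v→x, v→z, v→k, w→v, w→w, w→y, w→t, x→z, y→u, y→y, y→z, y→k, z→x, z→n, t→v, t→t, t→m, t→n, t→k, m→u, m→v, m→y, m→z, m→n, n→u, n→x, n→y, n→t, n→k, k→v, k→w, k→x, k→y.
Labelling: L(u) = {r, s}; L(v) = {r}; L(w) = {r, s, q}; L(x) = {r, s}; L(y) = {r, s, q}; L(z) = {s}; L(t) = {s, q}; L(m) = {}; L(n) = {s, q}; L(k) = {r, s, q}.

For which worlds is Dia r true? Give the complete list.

u, v, w, y, z, t, m, n, k

Let φ = Dia r. Evaluate φ at each world:
  u (successors {v, y, z, m}): φ is true.
  v (successors {v, w, x, z, k}): φ is true.
  w (successors {v, w, y, t}): φ is true.
  x (successors {z}): φ is false.
  y (successors {u, y, z, k}): φ is true.
  z (successors {x, n}): φ is true.
  t (successors {v, t, m, n, k}): φ is true.
  m (successors {u, v, y, z, n}): φ is true.
  n (successors {u, x, y, t, k}): φ is true.
  k (successors {v, w, x, y}): φ is true.
For instance, at k:
  At k: Dia r requires r at some successor in {v, w, x, y}.
    r holds at v, so Dia r is true at k.
Satisfying worlds: {u, v, w, y, z, t, m, n, k}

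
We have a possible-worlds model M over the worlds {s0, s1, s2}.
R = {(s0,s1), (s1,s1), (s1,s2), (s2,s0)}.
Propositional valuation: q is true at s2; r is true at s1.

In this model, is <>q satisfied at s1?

At s1: <>q requires q at some successor in {s1, s2}.
  q holds at s2, so <>q is true at s1.

Yes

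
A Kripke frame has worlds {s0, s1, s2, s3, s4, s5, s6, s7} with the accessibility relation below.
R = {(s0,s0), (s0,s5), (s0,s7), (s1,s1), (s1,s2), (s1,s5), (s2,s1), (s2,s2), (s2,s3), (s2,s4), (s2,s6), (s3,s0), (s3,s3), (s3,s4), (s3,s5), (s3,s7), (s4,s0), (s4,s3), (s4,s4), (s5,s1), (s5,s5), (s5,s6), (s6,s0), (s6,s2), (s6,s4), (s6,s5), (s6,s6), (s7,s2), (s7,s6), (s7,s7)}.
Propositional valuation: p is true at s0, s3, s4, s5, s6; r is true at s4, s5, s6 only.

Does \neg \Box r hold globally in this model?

Yes

Let φ = \neg \Box r. Evaluate φ at each world:
  s0 (successors {s0, s5, s7}): φ is true.
  s1 (successors {s1, s2, s5}): φ is true.
  s2 (successors {s1, s2, s3, s4, s6}): φ is true.
  s3 (successors {s0, s3, s4, s5, s7}): φ is true.
  s4 (successors {s0, s3, s4}): φ is true.
  s5 (successors {s1, s5, s6}): φ is true.
  s6 (successors {s0, s2, s4, s5, s6}): φ is true.
  s7 (successors {s2, s6, s7}): φ is true.
For instance, at s2:
  At s2: \Box r is false, so \neg \Box r is true.
    At s2: \Box r requires r at every successor {s1, s2, s3, s4, s6}.
      r fails at s1, so \Box r is false at s2.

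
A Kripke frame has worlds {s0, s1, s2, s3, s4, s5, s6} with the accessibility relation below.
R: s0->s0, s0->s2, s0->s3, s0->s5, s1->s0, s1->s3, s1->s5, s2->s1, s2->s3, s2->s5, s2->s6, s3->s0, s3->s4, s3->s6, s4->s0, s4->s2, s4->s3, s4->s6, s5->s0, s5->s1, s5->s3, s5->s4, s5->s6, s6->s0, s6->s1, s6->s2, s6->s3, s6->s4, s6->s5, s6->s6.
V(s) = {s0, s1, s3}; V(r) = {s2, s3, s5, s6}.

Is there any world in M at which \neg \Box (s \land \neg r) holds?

Let φ = \neg \Box (s \land \neg r). Evaluate φ at each world:
  s0 (successors {s0, s2, s3, s5}): φ is true.
  s1 (successors {s0, s3, s5}): φ is true.
  s2 (successors {s1, s3, s5, s6}): φ is true.
  s3 (successors {s0, s4, s6}): φ is true.
  s4 (successors {s0, s2, s3, s6}): φ is true.
  s5 (successors {s0, s1, s3, s4, s6}): φ is true.
  s6 (successors {s0, s1, s2, s3, s4, s5, s6}): φ is true.
Detail at s0 (witness):
  At s0: \Box (s \land \neg r) is false, so \neg \Box (s \land \neg r) is true.
    At s0: \Box (s \land \neg r) requires s \land \neg r at every successor {s0, s2, s3, s5}.
      s \land \neg r fails at s2, so \Box (s \land \neg r) is false at s0.

Yes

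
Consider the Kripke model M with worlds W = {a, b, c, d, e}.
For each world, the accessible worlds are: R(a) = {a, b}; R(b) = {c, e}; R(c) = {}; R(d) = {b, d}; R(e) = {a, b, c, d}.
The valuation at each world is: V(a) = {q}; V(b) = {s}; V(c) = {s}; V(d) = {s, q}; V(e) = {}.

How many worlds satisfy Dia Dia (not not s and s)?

Let φ = Dia Dia (not not s and s). Evaluate φ at each world:
  a (successors {a, b}): φ is true.
  b (successors {c, e}): φ is true.
  c (successors ∅): φ is false.
  d (successors {b, d}): φ is true.
  e (successors {a, b, c, d}): φ is true.
For instance, at b:
  At b: Dia Dia (not not s and s) requires Dia (not not s and s) at some successor in {c, e}.
    Dia (not not s and s) holds at e, so Dia Dia (not not s and s) is true at b.
      At e: Dia (not not s and s) requires not not s and s at some successor in {a, b, c, d}.
        not not s and s holds at b, so Dia (not not s and s) is true at e.
Satisfying worlds: {a, b, d, e}

4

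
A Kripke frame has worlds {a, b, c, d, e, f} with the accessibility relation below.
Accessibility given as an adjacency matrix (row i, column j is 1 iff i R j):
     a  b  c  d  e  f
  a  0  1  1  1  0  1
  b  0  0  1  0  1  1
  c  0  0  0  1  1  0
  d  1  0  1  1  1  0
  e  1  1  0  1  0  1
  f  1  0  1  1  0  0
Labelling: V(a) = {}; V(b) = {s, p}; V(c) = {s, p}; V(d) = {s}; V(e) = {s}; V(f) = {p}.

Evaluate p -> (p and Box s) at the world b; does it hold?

No

At b: p is true, p and Box s is false, so p -> (p and Box s) is false.
  At b: p is true, Box s is false, so p and Box s is false.
    At b: Box s requires s at every successor {c, e, f}.
      s fails at f, so Box s is false at b.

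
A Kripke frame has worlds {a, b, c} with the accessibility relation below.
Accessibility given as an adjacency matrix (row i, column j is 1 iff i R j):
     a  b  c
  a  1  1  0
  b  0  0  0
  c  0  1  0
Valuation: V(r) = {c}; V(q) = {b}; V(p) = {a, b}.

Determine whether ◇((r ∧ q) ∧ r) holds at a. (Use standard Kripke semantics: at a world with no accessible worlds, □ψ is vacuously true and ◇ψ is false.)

At a: ◇((r ∧ q) ∧ r) requires (r ∧ q) ∧ r at some successor in {a, b}.
  At a: (r ∧ q) ∧ r is false.
  At b: (r ∧ q) ∧ r is false.
So ◇((r ∧ q) ∧ r) is false at a.

No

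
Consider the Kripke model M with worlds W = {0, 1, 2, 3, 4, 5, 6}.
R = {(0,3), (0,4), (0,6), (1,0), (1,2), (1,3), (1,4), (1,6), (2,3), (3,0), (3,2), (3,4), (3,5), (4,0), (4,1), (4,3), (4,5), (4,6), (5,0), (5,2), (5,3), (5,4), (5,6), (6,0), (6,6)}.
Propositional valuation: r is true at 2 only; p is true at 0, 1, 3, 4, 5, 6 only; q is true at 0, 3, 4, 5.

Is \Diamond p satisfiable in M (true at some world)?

Let φ = \Diamond p. Evaluate φ at each world:
  0 (successors {3, 4, 6}): φ is true.
  1 (successors {0, 2, 3, 4, 6}): φ is true.
  2 (successors {3}): φ is true.
  3 (successors {0, 2, 4, 5}): φ is true.
  4 (successors {0, 1, 3, 5, 6}): φ is true.
  5 (successors {0, 2, 3, 4, 6}): φ is true.
  6 (successors {0, 6}): φ is true.
Detail at 0 (witness):
  At 0: \Diamond p requires p at some successor in {3, 4, 6}.
    p holds at 3, so \Diamond p is true at 0.

Yes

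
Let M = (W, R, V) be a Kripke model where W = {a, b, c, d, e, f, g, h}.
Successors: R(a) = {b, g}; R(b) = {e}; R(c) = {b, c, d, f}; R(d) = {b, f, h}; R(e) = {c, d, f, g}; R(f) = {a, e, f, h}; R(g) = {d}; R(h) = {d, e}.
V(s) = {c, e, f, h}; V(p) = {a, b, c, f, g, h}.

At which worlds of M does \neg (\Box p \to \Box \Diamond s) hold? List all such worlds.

Let φ = \neg (\Box p \to \Box \Diamond s). Evaluate φ at each world:
  a (successors {b, g}): φ is true.
  b (successors {e}): φ is false.
  c (successors {b, c, d, f}): φ is false.
  d (successors {b, f, h}): φ is false.
  e (successors {c, d, f, g}): φ is false.
  f (successors {a, e, f, h}): φ is false.
  g (successors {d}): φ is false.
  h (successors {d, e}): φ is false.
For instance, at f:
  At f: \Box p \to \Box \Diamond s is true, so \neg (\Box p \to \Box \Diamond s) is false.
    At f: \Box p is false, \Box \Diamond s is false, so \Box p \to \Box \Diamond s is true.
      At f: \Box p requires p at every successor {a, e, f, h}.
        p fails at e, so \Box p is false at f.
      At f: \Box \Diamond s requires \Diamond s at every successor {a, e, f, h}.
        \Diamond s fails at a, so \Box \Diamond s is false at f.
Satisfying worlds: {a}

a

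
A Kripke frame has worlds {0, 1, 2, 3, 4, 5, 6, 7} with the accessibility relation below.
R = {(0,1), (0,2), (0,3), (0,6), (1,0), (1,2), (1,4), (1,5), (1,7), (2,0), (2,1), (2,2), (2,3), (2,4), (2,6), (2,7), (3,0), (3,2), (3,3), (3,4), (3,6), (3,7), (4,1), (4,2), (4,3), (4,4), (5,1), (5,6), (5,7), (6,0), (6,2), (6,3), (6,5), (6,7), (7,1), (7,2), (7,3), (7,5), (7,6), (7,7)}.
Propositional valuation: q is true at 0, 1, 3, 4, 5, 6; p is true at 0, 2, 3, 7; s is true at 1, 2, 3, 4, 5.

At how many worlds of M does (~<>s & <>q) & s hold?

Let φ = (~<>s & <>q) & s. Evaluate φ at each world:
  0 (successors {1, 2, 3, 6}): φ is false.
  1 (successors {0, 2, 4, 5, 7}): φ is false.
  2 (successors {0, 1, 2, 3, 4, 6, 7}): φ is false.
  3 (successors {0, 2, 3, 4, 6, 7}): φ is false.
  4 (successors {1, 2, 3, 4}): φ is false.
  5 (successors {1, 6, 7}): φ is false.
  6 (successors {0, 2, 3, 5, 7}): φ is false.
  7 (successors {1, 2, 3, 5, 6, 7}): φ is false.
For instance, at 0:
  At 0: ~<>s & <>q is false, s is false, so (~<>s & <>q) & s is false.
    At 0: ~<>s is false, <>q is true, so ~<>s & <>q is false.
      At 0: <>s is true, so ~<>s is false.
      At 0: <>q requires q at some successor in {1, 2, 3, 6}.
        q holds at 1, so <>q is true at 0.
Satisfying worlds: none.

0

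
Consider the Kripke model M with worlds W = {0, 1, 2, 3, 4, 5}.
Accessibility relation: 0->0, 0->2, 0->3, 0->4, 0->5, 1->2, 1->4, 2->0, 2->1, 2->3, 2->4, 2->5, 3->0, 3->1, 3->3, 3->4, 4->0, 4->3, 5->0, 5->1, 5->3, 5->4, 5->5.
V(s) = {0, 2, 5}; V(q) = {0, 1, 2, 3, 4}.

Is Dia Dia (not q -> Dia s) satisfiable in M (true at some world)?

Let φ = Dia Dia (not q -> Dia s). Evaluate φ at each world:
  0 (successors {0, 2, 3, 4, 5}): φ is true.
  1 (successors {2, 4}): φ is true.
  2 (successors {0, 1, 3, 4, 5}): φ is true.
  3 (successors {0, 1, 3, 4}): φ is true.
  4 (successors {0, 3}): φ is true.
  5 (successors {0, 1, 3, 4, 5}): φ is true.
Detail at 0 (witness):
  At 0: Dia Dia (not q -> Dia s) requires Dia (not q -> Dia s) at some successor in {0, 2, 3, 4, 5}.
    Dia (not q -> Dia s) holds at 0, so Dia Dia (not q -> Dia s) is true at 0.
      At 0: Dia (not q -> Dia s) requires not q -> Dia s at some successor in {0, 2, 3, 4, 5}.
        not q -> Dia s holds at 0, so Dia (not q -> Dia s) is true at 0.

Yes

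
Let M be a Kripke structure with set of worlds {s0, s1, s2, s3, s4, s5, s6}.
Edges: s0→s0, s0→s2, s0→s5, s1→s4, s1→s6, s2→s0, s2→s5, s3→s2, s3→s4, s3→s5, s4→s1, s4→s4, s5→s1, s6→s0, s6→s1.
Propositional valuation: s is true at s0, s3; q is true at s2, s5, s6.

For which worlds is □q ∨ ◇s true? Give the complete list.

s0, s2, s6

Recall that □ψ holds at a world iff ψ holds at every accessible world, and ◇ψ holds iff ψ holds at some accessible world.
Let φ = □q ∨ ◇s. Evaluate φ at each world:
  s0 (successors {s0, s2, s5}): φ is true.
  s1 (successors {s4, s6}): φ is false.
  s2 (successors {s0, s5}): φ is true.
  s3 (successors {s2, s4, s5}): φ is false.
  s4 (successors {s1, s4}): φ is false.
  s5 (successors {s1}): φ is false.
  s6 (successors {s0, s1}): φ is true.
For instance, at s6:
  At s6: □q is false, ◇s is true, so □q ∨ ◇s is true.
    At s6: □q requires q at every successor {s0, s1}.
      q fails at s0, so □q is false at s6.
    At s6: ◇s requires s at some successor in {s0, s1}.
      s holds at s0, so ◇s is true at s6.
Satisfying worlds: {s0, s2, s6}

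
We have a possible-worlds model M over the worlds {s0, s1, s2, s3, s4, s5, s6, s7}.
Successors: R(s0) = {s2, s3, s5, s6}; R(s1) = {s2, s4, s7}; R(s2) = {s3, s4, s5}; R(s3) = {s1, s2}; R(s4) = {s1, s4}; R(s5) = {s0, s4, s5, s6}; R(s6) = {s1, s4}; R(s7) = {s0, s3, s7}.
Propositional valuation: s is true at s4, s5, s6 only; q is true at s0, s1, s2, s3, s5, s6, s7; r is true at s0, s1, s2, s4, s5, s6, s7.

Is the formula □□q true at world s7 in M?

Yes

At s7: □□q requires □q at every successor {s0, s3, s7}.
    At s0: □q requires q at every successor {s2, s3, s5, s6}.
      At s2: q is true.
      At s3: q is true.
      At s5: q is true.
      At s6: q is true.
    So □q is true at s0.
    At s3: □q requires q at every successor {s1, s2}.
      At s1: q is true.
      At s2: q is true.
    So □q is true at s3.
    At s7: □q requires q at every successor {s0, s3, s7}.
      At s0: q is true.
      At s3: q is true.
      At s7: q is true.
    So □q is true at s7.
So □□q is true at s7.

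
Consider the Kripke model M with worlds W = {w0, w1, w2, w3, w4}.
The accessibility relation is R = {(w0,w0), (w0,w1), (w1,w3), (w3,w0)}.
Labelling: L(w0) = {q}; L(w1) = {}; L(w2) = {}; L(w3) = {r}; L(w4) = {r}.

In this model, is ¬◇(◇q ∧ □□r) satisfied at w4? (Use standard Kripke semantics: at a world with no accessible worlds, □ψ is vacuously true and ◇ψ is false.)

At w4: ◇(◇q ∧ □□r) is false, so ¬◇(◇q ∧ □□r) is true.
  At w4: no accessible worlds, so ◇(◇q ∧ □□r) is false.

Yes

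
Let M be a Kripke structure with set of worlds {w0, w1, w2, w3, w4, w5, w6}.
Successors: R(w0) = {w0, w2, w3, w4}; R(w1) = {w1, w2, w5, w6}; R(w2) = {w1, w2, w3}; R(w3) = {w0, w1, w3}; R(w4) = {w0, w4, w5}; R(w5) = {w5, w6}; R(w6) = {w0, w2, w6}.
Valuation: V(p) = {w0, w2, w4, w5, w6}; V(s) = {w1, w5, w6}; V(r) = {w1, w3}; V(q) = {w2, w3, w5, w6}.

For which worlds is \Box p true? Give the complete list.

Let φ = \Box p. Evaluate φ at each world:
  w0 (successors {w0, w2, w3, w4}): φ is false.
  w1 (successors {w1, w2, w5, w6}): φ is false.
  w2 (successors {w1, w2, w3}): φ is false.
  w3 (successors {w0, w1, w3}): φ is false.
  w4 (successors {w0, w4, w5}): φ is true.
  w5 (successors {w5, w6}): φ is true.
  w6 (successors {w0, w2, w6}): φ is true.
For instance, at w3:
  At w3: \Box p requires p at every successor {w0, w1, w3}.
    p fails at w1, so \Box p is false at w3.
Satisfying worlds: {w4, w5, w6}

w4, w5, w6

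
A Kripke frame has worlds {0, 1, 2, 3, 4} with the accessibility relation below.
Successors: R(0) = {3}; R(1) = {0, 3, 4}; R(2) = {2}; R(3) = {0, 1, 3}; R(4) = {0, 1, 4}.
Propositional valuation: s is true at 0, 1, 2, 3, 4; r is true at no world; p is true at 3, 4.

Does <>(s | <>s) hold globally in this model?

Let φ = <>(s | <>s). Evaluate φ at each world:
  0 (successors {3}): φ is true.
  1 (successors {0, 3, 4}): φ is true.
  2 (successors {2}): φ is true.
  3 (successors {0, 1, 3}): φ is true.
  4 (successors {0, 1, 4}): φ is true.
For instance, at 3:
  At 3: <>(s | <>s) requires s | <>s at some successor in {0, 1, 3}.
    s | <>s holds at 0, so <>(s | <>s) is true at 3.
      At 0: s is true, <>s is true, so s | <>s is true.

Yes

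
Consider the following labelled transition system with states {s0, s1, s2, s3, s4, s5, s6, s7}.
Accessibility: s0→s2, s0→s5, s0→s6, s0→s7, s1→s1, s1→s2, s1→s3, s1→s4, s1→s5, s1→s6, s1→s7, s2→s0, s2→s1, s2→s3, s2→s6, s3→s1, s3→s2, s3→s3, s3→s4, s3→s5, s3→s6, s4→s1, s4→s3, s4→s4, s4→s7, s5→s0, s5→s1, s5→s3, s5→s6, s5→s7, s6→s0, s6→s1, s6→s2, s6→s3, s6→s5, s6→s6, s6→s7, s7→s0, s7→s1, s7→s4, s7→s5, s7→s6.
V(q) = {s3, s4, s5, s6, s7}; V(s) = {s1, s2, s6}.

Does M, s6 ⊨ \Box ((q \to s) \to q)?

At s6: \Box ((q \to s) \to q) requires (q \to s) \to q at every successor {s0, s1, s2, s3, s5, s6, s7}.
  (q \to s) \to q fails at s0, so \Box ((q \to s) \to q) is false at s6.

No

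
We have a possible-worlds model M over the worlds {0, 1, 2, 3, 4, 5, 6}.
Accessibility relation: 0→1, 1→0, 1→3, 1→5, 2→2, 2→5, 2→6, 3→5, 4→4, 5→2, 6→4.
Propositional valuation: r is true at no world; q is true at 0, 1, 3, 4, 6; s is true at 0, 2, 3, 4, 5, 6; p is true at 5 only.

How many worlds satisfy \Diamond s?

6

Let φ = \Diamond s. Evaluate φ at each world:
  0 (successors {1}): φ is false.
  1 (successors {0, 3, 5}): φ is true.
  2 (successors {2, 5, 6}): φ is true.
  3 (successors {5}): φ is true.
  4 (successors {4}): φ is true.
  5 (successors {2}): φ is true.
  6 (successors {4}): φ is true.
For instance, at 3:
  At 3: \Diamond s requires s at some successor in {5}.
    s holds at 5, so \Diamond s is true at 3.
Satisfying worlds: {1, 2, 3, 4, 5, 6}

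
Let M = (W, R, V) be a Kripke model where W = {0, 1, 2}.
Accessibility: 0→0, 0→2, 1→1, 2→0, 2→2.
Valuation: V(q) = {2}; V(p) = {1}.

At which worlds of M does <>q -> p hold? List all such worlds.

Let φ = <>q -> p. Evaluate φ at each world:
  0 (successors {0, 2}): φ is false.
  1 (successors {1}): φ is true.
  2 (successors {0, 2}): φ is false.
For instance, at 0:
  At 0: <>q is true, p is false, so <>q -> p is false.
    At 0: <>q requires q at some successor in {0, 2}.
      q holds at 2, so <>q is true at 0.
Satisfying worlds: {1}

1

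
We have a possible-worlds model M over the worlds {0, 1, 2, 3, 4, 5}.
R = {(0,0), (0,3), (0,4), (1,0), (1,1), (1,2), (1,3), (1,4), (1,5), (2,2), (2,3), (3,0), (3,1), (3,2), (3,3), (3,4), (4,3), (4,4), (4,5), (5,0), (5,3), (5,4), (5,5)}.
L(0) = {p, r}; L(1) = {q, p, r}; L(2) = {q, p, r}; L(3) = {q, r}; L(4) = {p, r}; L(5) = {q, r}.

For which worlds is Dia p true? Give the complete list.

Let φ = Dia p. Evaluate φ at each world:
  0 (successors {0, 3, 4}): φ is true.
  1 (successors {0, 1, 2, 3, 4, 5}): φ is true.
  2 (successors {2, 3}): φ is true.
  3 (successors {0, 1, 2, 3, 4}): φ is true.
  4 (successors {3, 4, 5}): φ is true.
  5 (successors {0, 3, 4, 5}): φ is true.
For instance, at 5:
  At 5: Dia p requires p at some successor in {0, 3, 4, 5}.
    p holds at 0, so Dia p is true at 5.
Satisfying worlds: {0, 1, 2, 3, 4, 5}

0, 1, 2, 3, 4, 5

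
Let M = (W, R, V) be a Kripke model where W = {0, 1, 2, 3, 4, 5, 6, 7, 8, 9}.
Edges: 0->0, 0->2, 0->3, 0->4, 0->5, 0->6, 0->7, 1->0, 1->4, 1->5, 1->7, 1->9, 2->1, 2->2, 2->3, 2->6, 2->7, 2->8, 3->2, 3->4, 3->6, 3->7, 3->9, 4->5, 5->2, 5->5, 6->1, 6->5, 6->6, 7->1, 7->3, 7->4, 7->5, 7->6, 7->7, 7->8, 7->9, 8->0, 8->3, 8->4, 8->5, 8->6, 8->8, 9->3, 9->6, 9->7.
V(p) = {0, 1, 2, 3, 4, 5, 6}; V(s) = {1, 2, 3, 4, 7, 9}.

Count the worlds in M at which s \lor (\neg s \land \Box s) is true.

6

Recall that \Box ψ holds at a world iff ψ holds at every accessible world, and \Diamond ψ holds iff ψ holds at some accessible world.
Let φ = s \lor (\neg s \land \Box s). Evaluate φ at each world:
  0 (successors {0, 2, 3, 4, 5, 6, 7}): φ is false.
  1 (successors {0, 4, 5, 7, 9}): φ is true.
  2 (successors {1, 2, 3, 6, 7, 8}): φ is true.
  3 (successors {2, 4, 6, 7, 9}): φ is true.
  4 (successors {5}): φ is true.
  5 (successors {2, 5}): φ is false.
  6 (successors {1, 5, 6}): φ is false.
  7 (successors {1, 3, 4, 5, 6, 7, 8, 9}): φ is true.
  8 (successors {0, 3, 4, 5, 6, 8}): φ is false.
  9 (successors {3, 6, 7}): φ is true.
For instance, at 5:
  At 5: s is false, \neg s \land \Box s is false, so s \lor (\neg s \land \Box s) is false.
    At 5: \neg s is true, \Box s is false, so \neg s \land \Box s is false.
      At 5: \Box s requires s at every successor {2, 5}.
        s fails at 5, so \Box s is false at 5.
Satisfying worlds: {1, 2, 3, 4, 7, 9}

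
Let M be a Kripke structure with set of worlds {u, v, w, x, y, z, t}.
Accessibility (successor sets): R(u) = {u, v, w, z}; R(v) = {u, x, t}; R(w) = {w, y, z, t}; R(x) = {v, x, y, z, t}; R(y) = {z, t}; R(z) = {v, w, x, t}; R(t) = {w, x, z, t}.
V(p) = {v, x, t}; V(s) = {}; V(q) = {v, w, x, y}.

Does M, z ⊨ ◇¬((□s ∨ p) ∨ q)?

No

At z: ◇¬((□s ∨ p) ∨ q) requires ¬((□s ∨ p) ∨ q) at some successor in {v, w, x, t}.
  At v: ¬((□s ∨ p) ∨ q) is false.
  At w: ¬((□s ∨ p) ∨ q) is false.
  At x: ¬((□s ∨ p) ∨ q) is false.
  At t: ¬((□s ∨ p) ∨ q) is false.
So ◇¬((□s ∨ p) ∨ q) is false at z.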